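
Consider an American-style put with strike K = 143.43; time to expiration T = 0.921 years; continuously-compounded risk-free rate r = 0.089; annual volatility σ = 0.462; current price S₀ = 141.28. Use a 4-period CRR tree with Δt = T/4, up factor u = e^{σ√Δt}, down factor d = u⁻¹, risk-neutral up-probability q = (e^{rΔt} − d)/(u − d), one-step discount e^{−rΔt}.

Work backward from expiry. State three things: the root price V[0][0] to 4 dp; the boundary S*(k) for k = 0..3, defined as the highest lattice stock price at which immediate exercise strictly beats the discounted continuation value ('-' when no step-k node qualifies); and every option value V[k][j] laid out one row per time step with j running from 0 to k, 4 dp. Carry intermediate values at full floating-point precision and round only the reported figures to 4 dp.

params: Δt=0.23025 u=1.24818 d=0.80117 q=0.49112 e^(-rΔt)=0.97972
t_4 payoffs: 85.2238 52.7472 2.1500 0.0000 0.0000
t_3: node(3,0) S=72.6520 payoff=70.7780 vs cont=67.8687 → 70.7780 [stop]  node(3,1) S=113.1887 payoff=30.2413 vs cont=27.3321 → 30.2413 [stop]  node(3,2) S=176.3431 payoff=0.0000 vs cont=1.0719 → 1.0719 [wait]  node(3,3) S=274.7350 payoff=0.0000 vs cont=0.0000 → 0.0000 [wait]  ⇒ S*(3)=113.1887
t_2: node(2,0) S=90.6828 payoff=52.7472 vs cont=49.8379 → 52.7472 [stop]  node(2,1) S=141.2800 payoff=2.1500 vs cont=15.5928 → 15.5928 [wait]  node(2,2) S=220.1082 payoff=0.0000 vs cont=0.5344 → 0.5344 [wait]  ⇒ S*(2)=90.6828
t_1: node(1,0) S=113.1887 payoff=30.2413 vs cont=33.8002 → 33.8002 [wait]  node(1,1) S=176.3431 payoff=0.0000 vs cont=8.0311 → 8.0311 [wait]  ⇒ S*(1)=-
t_0: node(0,0) S=141.2800 payoff=2.1500 vs cont=20.7156 → 20.7156 [wait]  ⇒ S*(0)=-

price = 20.7156
boundary = - - 90.6828 113.1887
tree:
20.7156
33.8002 8.0311
52.7472 15.5928 0.5344
70.7780 30.2413 1.0719 0.0000
85.2238 52.7472 2.1500 0.0000 0.0000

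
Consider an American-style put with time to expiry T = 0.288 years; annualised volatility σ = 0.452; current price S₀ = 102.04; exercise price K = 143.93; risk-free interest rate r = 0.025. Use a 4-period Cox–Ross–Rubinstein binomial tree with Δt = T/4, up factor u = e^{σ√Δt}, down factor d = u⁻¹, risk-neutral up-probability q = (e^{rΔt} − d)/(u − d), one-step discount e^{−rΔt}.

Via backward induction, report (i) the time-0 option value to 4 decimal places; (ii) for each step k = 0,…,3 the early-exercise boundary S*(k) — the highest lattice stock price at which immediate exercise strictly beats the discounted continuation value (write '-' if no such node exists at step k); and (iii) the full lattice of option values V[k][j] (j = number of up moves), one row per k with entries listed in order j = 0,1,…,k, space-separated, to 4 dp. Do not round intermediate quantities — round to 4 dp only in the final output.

Δt=0.07200, u=1.12895, d=0.88578, q=0.47713, disc=e^(-rΔt)=0.99820
k=4 terminal: V=max(K-S,0) → 81.1129 63.8684 41.8900 13.8781 0.0000
k=3: j=0 S=70.9171 intr=73.0129 cont=72.7540 V=73.0129[EX]; j=1 S=90.3852 intr=53.5448 cont=53.2860 V=53.5448[EX]; j=2 S=115.1976 intr=28.7324 cont=28.4735 V=28.7324[EX]; j=3 S=146.8215 intr=0.0000 cont=7.2435 V=7.2435[hold]  S*(3)=115.1976
k=2: j=0 S=80.0616 intr=63.8684 cont=63.6096 V=63.8684[EX]; j=1 S=102.0400 intr=41.8900 cont=41.6312 V=41.8900[EX]; j=2 S=130.0519 intr=13.8781 cont=18.4462 V=18.4462[hold]  S*(2)=102.0400
k=1: j=0 S=90.3852 intr=53.5448 cont=53.2860 V=53.5448[EX]; j=1 S=115.1976 intr=28.7324 cont=30.6492 V=30.6492[hold]  S*(1)=90.3852
k=0: j=0 S=102.0400 intr=41.8900 cont=42.5441 V=42.5441[hold]  S*(0)=-

price = 42.5441
boundary = - 90.3852 102.0400 115.1976
tree:
42.5441
53.5448 30.6492
63.8684 41.8900 18.4462
73.0129 53.5448 28.7324 7.2435
81.1129 63.8684 41.8900 13.8781 0.0000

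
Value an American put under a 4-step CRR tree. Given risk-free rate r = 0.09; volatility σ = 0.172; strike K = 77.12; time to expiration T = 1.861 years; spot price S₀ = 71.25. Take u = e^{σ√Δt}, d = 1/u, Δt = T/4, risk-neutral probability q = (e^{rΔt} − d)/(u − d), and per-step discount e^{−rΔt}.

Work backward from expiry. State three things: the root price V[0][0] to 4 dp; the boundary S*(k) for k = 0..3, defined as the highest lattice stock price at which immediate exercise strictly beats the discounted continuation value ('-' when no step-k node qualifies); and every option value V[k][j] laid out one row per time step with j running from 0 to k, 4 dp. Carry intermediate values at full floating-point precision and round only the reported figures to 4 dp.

price = 6.0635
boundary = - 63.3627 71.2500 63.3627
tree:
6.0635
13.7573 2.3639
20.7715 5.8700 0.6518
27.0093 13.7573 1.9560 0.0000
32.5565 20.7715 5.8700 0.0000 0.0000

Δt=0.46525, u=1.12448, d=0.88930, q=0.65253, disc=e^(-rΔt)=0.95899
k=4 terminal: V=max(K-S,0) → 32.5565 20.7715 5.8700 0.0000 0.0000
k=3: j=0 S=50.1107 intr=27.0093 cont=23.8467 V=27.0093[EX]; j=1 S=63.3627 intr=13.7573 cont=10.5948 V=13.7573[EX]; j=2 S=80.1191 intr=0.0000 cont=1.9560 V=1.9560[hold]; j=3 S=101.3069 intr=0.0000 cont=0.0000 V=0.0000[hold]  S*(3)=63.3627
k=2: j=0 S=56.3485 intr=20.7715 cont=17.6090 V=20.7715[EX]; j=1 S=71.2500 intr=5.8700 cont=5.8083 V=5.8700[EX]; j=2 S=90.0923 intr=0.0000 cont=0.6518 V=0.6518[hold]  S*(2)=71.2500
k=1: j=0 S=63.3627 intr=13.7573 cont=10.5948 V=13.7573[EX]; j=1 S=80.1191 intr=0.0000 cont=2.3639 V=2.3639[hold]  S*(1)=63.3627
k=0: j=0 S=71.2500 intr=5.8700 cont=6.0635 V=6.0635[hold]  S*(0)=-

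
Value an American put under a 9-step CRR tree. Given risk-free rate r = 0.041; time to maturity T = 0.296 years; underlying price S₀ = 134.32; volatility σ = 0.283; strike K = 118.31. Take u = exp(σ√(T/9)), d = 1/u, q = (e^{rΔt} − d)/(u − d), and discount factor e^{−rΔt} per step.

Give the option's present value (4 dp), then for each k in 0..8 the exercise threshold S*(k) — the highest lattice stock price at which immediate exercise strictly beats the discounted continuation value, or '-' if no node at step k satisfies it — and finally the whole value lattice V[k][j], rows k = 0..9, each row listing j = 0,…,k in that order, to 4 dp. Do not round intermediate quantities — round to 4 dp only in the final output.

Δt=0.03289, u=1.05266, d=0.94997, q=0.50031, disc=e^(-rΔt)=0.99865
k=9 terminal: V=max(K-S,0) → 33.6774 24.5288 14.3911 3.1576 0.0000 0.0000 0.0000 0.0000 0.0000 0.0000
k=8: j=0 S=89.0895 intr=29.2205 cont=29.0610 V=29.2205[EX]; j=1 S=98.7200 intr=19.5900 cont=19.4306 V=19.5900[EX]; j=2 S=109.3915 intr=8.9185 cont=8.7590 V=8.9185[EX]; j=3 S=121.2166 intr=0.0000 cont=1.5757 V=1.5757[hold]; j=4 S=134.3200 intr=0.0000 cont=0.0000 V=0.0000[hold]; j=5 S=148.8398 intr=0.0000 cont=0.0000 V=0.0000[hold]; j=6 S=164.9292 intr=0.0000 cont=0.0000 V=0.0000[hold]; j=7 S=182.7579 intr=0.0000 cont=0.0000 V=0.0000[hold]; j=8 S=202.5138 intr=0.0000 cont=0.0000 V=0.0000[hold]  S*(8)=109.3915
k=7: j=0 S=93.7812 intr=24.5288 cont=24.3693 V=24.5288[EX]; j=1 S=103.9189 intr=14.3911 cont=14.2317 V=14.3911[EX]; j=2 S=115.1524 intr=3.1576 cont=5.2377 V=5.2377[hold]; j=3 S=127.6002 intr=0.0000 cont=0.7863 V=0.7863[hold]; j=4 S=141.3937 intr=0.0000 cont=0.0000 V=0.0000[hold]; j=5 S=156.6781 intr=0.0000 cont=0.0000 V=0.0000[hold]; j=6 S=173.6149 intr=0.0000 cont=0.0000 V=0.0000[hold]; j=7 S=192.3824 intr=0.0000 cont=0.0000 V=0.0000[hold]  S*(7)=103.9189
k=6: j=0 S=98.7200 intr=19.5900 cont=19.4306 V=19.5900[EX]; j=1 S=109.3915 intr=8.9185 cont=9.7983 V=9.7983[hold]; j=2 S=121.2166 intr=0.0000 cont=3.0066 V=3.0066[hold]; j=3 S=134.3200 intr=0.0000 cont=0.3924 V=0.3924[hold]; j=4 S=148.8398 intr=0.0000 cont=0.0000 V=0.0000[hold]; j=5 S=164.9292 intr=0.0000 cont=0.0000 V=0.0000[hold]; j=6 S=182.7579 intr=0.0000 cont=0.0000 V=0.0000[hold]  S*(6)=98.7200
k=5: j=0 S=103.9189 intr=14.3911 cont=14.6713 V=14.6713[hold]; j=1 S=115.1524 intr=3.1576 cont=6.3917 V=6.3917[hold]; j=2 S=127.6002 intr=0.0000 cont=1.6964 V=1.6964[hold]; j=3 S=141.3937 intr=0.0000 cont=0.1958 V=0.1958[hold]; j=4 S=156.6781 intr=0.0000 cont=0.0000 V=0.0000[hold]; j=5 S=173.6149 intr=0.0000 cont=0.0000 V=0.0000[hold]  S*(5)=-
k=4: j=0 S=109.3915 intr=8.9185 cont=10.5147 V=10.5147[hold]; j=1 S=121.2166 intr=0.0000 cont=4.0371 V=4.0371[hold]; j=2 S=134.3200 intr=0.0000 cont=0.9443 V=0.9443[hold]; j=3 S=148.8398 intr=0.0000 cont=0.0977 V=0.0977[hold]; j=4 S=164.9292 intr=0.0000 cont=0.0000 V=0.0000[hold]  S*(4)=-
k=3: j=0 S=115.1524 intr=3.1576 cont=7.2641 V=7.2641[hold]; j=1 S=127.6002 intr=0.0000 cont=2.4864 V=2.4864[hold]; j=2 S=141.3937 intr=0.0000 cont=0.5201 V=0.5201[hold]; j=3 S=156.6781 intr=0.0000 cont=0.0488 V=0.0488[hold]  S*(3)=-
k=2: j=0 S=121.2166 intr=0.0000 cont=4.8672 V=4.8672[hold]; j=1 S=134.3200 intr=0.0000 cont=1.5006 V=1.5006[hold]; j=2 S=148.8398 intr=0.0000 cont=0.2839 V=0.2839[hold]  S*(2)=-
k=1: j=0 S=127.6002 intr=0.0000 cont=3.1786 V=3.1786[hold]; j=1 S=141.3937 intr=0.0000 cont=0.8907 V=0.8907[hold]  S*(1)=-
k=0: j=0 S=134.3200 intr=0.0000 cont=2.0312 V=2.0312[hold]  S*(0)=-

price = 2.0312
boundary = - - - - - - 98.7200 103.9189 109.3915
tree:
2.0312
3.1786 0.8907
4.8672 1.5006 0.2839
7.2641 2.4864 0.5201 0.0488
10.5147 4.0371 0.9443 0.0977 0.0000
14.6713 6.3917 1.6964 0.1958 0.0000 0.0000
19.5900 9.7983 3.0066 0.3924 0.0000 0.0000 0.0000
24.5288 14.3911 5.2377 0.7863 0.0000 0.0000 0.0000 0.0000
29.2205 19.5900 8.9185 1.5757 0.0000 0.0000 0.0000 0.0000 0.0000
33.6774 24.5288 14.3911 3.1576 0.0000 0.0000 0.0000 0.0000 0.0000 0.0000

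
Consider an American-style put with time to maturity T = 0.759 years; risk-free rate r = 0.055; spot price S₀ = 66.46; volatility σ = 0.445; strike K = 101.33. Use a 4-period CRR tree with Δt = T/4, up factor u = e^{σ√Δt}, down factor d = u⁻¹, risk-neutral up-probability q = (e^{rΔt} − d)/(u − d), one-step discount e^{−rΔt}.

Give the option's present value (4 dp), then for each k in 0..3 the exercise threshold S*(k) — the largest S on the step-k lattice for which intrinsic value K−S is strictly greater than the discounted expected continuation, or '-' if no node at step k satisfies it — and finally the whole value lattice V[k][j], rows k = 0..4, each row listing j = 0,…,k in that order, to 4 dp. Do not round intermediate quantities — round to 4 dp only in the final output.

price = 35.1346
boundary = - 54.7489 66.4600 80.6762
tree:
35.1346
46.5811 23.4337
56.2286 34.8700 11.4876
64.1760 46.5811 20.6538 1.7527
70.7231 56.2286 34.8700 3.3967 0.0000

Δt=0.18975, u=1.21391, d=0.82379, q=0.47858, disc=e^(-rΔt)=0.98962
k=4 terminal: V=max(K-S,0) → 70.7231 56.2286 34.8700 3.3967 0.0000
k=3: j=0 S=37.1540 intr=64.1760 cont=63.1240 V=64.1760[EX]; j=1 S=54.7489 intr=46.5811 cont=45.5291 V=46.5811[EX]; j=2 S=80.6762 intr=20.6538 cont=19.6018 V=20.6538[EX]; j=3 S=118.8819 intr=0.0000 cont=1.7527 V=1.7527[hold]  S*(3)=80.6762
k=2: j=0 S=45.1014 intr=56.2286 cont=55.1766 V=56.2286[EX]; j=1 S=66.4600 intr=34.8700 cont=33.8180 V=34.8700[EX]; j=2 S=97.9333 intr=3.3967 cont=11.4876 V=11.4876[hold]  S*(2)=66.4600
k=1: j=0 S=54.7489 intr=46.5811 cont=45.5291 V=46.5811[EX]; j=1 S=80.6762 intr=20.6538 cont=23.4337 V=23.4337[hold]  S*(1)=54.7489
k=0: j=0 S=66.4600 intr=34.8700 cont=35.1346 V=35.1346[hold]  S*(0)=-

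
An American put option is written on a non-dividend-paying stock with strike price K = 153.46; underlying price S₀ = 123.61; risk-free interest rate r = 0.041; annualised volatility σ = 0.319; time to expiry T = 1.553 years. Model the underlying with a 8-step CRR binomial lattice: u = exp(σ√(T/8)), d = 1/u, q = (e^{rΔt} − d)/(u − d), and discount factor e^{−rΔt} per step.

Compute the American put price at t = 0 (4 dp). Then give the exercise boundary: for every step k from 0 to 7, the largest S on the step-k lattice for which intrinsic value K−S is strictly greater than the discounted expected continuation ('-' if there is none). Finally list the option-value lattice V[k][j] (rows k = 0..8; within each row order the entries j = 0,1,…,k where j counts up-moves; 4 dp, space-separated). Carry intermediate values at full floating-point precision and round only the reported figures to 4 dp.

price = 35.3017
boundary = - - 93.3197 81.0836 93.3197 107.4023 93.3197 107.4023
tree:
35.3017
46.8264 24.0338
60.1403 33.9068 14.2800
72.3764 46.1202 21.9086 6.6741
83.0081 60.1403 32.4638 11.4198 1.9067
92.2457 72.3764 46.0577 19.0238 3.7927 0.0000
100.2721 83.0081 60.1403 30.4979 7.5442 0.0000 0.0000
107.2461 92.2457 72.3764 46.0577 15.0065 0.0000 0.0000 0.0000
113.3057 100.2721 83.0081 60.1403 29.8500 0.0000 0.0000 0.0000 0.0000

params: Δt=0.19412 u=1.15091 d=0.86888 q=0.49325 e^(-rΔt)=0.99207
t_8 payoffs: 113.3057 100.2721 83.0081 60.1403 29.8500 0.0000 0.0000 0.0000 0.0000
t_7: node(7,0) S=46.2139 payoff=107.2461 vs cont=106.0296 → 107.2461 [stop]  node(7,1) S=61.2143 payoff=92.2457 vs cont=91.0292 → 92.2457 [stop]  node(7,2) S=81.0836 payoff=72.3764 vs cont=71.1598 → 72.3764 [stop]  node(7,3) S=107.4023 payoff=46.0577 vs cont=44.8412 → 46.0577 [stop]  node(7,4) S=142.2636 payoff=11.1964 vs cont=15.0065 → 15.0065 [wait]  node(7,5) S=188.4404 payoff=0.0000 vs cont=0.0000 → 0.0000 [wait]  node(7,6) S=249.6057 payoff=0.0000 vs cont=0.0000 → 0.0000 [wait]  node(7,7) S=330.6243 payoff=0.0000 vs cont=0.0000 → 0.0000 [wait]  ⇒ S*(7)=107.4023
t_6: node(6,0) S=53.1879 payoff=100.2721 vs cont=99.0556 → 100.2721 [stop]  node(6,1) S=70.4519 payoff=83.0081 vs cont=81.7915 → 83.0081 [stop]  node(6,2) S=93.3197 payoff=60.1403 vs cont=58.9238 → 60.1403 [stop]  node(6,3) S=123.6100 payoff=29.8500 vs cont=30.4979 → 30.4979 [wait]  node(6,4) S=163.7321 payoff=0.0000 vs cont=7.5442 → 7.5442 [wait]  node(6,5) S=216.8774 payoff=0.0000 vs cont=0.0000 → 0.0000 [wait]  node(6,6) S=287.2729 payoff=0.0000 vs cont=0.0000 → 0.0000 [wait]  ⇒ S*(6)=93.3197
t_5: node(5,0) S=61.2143 payoff=92.2457 vs cont=91.0292 → 92.2457 [stop]  node(5,1) S=81.0836 payoff=72.3764 vs cont=71.1598 → 72.3764 [stop]  node(5,2) S=107.4023 payoff=46.0577 vs cont=45.1582 → 46.0577 [stop]  node(5,3) S=142.2636 payoff=11.1964 vs cont=19.0238 → 19.0238 [wait]  node(5,4) S=188.4404 payoff=0.0000 vs cont=3.7927 → 3.7927 [wait]  node(5,5) S=249.6057 payoff=0.0000 vs cont=0.0000 → 0.0000 [wait]  ⇒ S*(5)=107.4023
t_4: node(4,0) S=70.4519 payoff=83.0081 vs cont=81.7915 → 83.0081 [stop]  node(4,1) S=93.3197 payoff=60.1403 vs cont=58.9238 → 60.1403 [stop]  node(4,2) S=123.6100 payoff=29.8500 vs cont=32.4638 → 32.4638 [wait]  node(4,3) S=163.7321 payoff=0.0000 vs cont=11.4198 → 11.4198 [wait]  node(4,4) S=216.8774 payoff=0.0000 vs cont=1.9067 → 1.9067 [wait]  ⇒ S*(4)=93.3197
t_3: node(3,0) S=81.0836 payoff=72.3764 vs cont=71.1598 → 72.3764 [stop]  node(3,1) S=107.4023 payoff=46.0577 vs cont=46.1202 → 46.1202 [wait]  node(3,2) S=142.2636 payoff=11.1964 vs cont=21.9086 → 21.9086 [wait]  node(3,3) S=188.4404 payoff=0.0000 vs cont=6.6741 → 6.6741 [wait]  ⇒ S*(3)=81.0836
t_2: node(2,0) S=93.3197 payoff=60.1403 vs cont=58.9543 → 60.1403 [stop]  node(2,1) S=123.6100 payoff=29.8500 vs cont=33.9068 → 33.9068 [wait]  node(2,2) S=163.7321 payoff=0.0000 vs cont=14.2800 → 14.2800 [wait]  ⇒ S*(2)=93.3197
t_1: node(1,0) S=107.4023 payoff=46.0577 vs cont=46.8264 → 46.8264 [wait]  node(1,1) S=142.2636 payoff=11.1964 vs cont=24.0338 → 24.0338 [wait]  ⇒ S*(1)=-
t_0: node(0,0) S=123.6100 payoff=29.8500 vs cont=35.3017 → 35.3017 [wait]  ⇒ S*(0)=-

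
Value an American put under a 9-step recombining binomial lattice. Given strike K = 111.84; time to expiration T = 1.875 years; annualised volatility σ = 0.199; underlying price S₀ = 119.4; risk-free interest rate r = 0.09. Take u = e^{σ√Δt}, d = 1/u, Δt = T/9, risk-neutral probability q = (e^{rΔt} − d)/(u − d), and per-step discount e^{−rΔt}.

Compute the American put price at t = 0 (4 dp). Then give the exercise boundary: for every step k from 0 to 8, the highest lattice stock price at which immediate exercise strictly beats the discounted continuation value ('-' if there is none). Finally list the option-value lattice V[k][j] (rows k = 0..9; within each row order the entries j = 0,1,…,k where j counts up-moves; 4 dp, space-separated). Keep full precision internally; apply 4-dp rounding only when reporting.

params: Δt=0.20833 u=1.09508 d=0.91317 q=0.58135 e^(-rΔt)=0.98142
t_9 payoffs: 59.1196 48.6172 36.0227 20.9193 2.8072 0.0000 0.0000 0.0000 0.0000 0.0000
t_8: node(8,0) S=57.7333 payoff=54.1067 vs cont=52.0292 → 54.1067 [stop]  node(8,1) S=69.2342 payoff=42.6058 vs cont=40.5283 → 42.6058 [stop]  node(8,2) S=83.0262 payoff=28.8138 vs cont=26.7363 → 28.8138 [stop]  node(8,3) S=99.5657 payoff=12.2743 vs cont=10.1968 → 12.2743 [stop]  node(8,4) S=119.4000 payoff=0.0000 vs cont=1.1534 → 1.1534 [wait]  node(8,5) S=143.1854 payoff=0.0000 vs cont=0.0000 → 0.0000 [wait]  node(8,6) S=171.7091 payoff=0.0000 vs cont=0.0000 → 0.0000 [wait]  node(8,7) S=205.9149 payoff=0.0000 vs cont=0.0000 → 0.0000 [wait]  node(8,8) S=246.9348 payoff=0.0000 vs cont=0.0000 → 0.0000 [wait]  ⇒ S*(8)=99.5657
t_7: node(7,0) S=63.2228 payoff=48.6172 vs cont=46.5398 → 48.6172 [stop]  node(7,1) S=75.8173 payoff=36.0227 vs cont=33.9453 → 36.0227 [stop]  node(7,2) S=90.9207 payoff=20.9193 vs cont=18.8419 → 20.9193 [stop]  node(7,3) S=109.0328 payoff=2.8072 vs cont=5.7012 → 5.7012 [wait]  node(7,4) S=130.7530 payoff=0.0000 vs cont=0.4739 → 0.4739 [wait]  node(7,5) S=156.8000 payoff=0.0000 vs cont=0.0000 → 0.0000 [wait]  node(7,6) S=188.0358 payoff=0.0000 vs cont=0.0000 → 0.0000 [wait]  node(7,7) S=225.4941 payoff=0.0000 vs cont=0.0000 → 0.0000 [wait]  ⇒ S*(7)=90.9207
t_6: node(6,0) S=69.2342 payoff=42.6058 vs cont=40.5283 → 42.6058 [stop]  node(6,1) S=83.0262 payoff=28.8138 vs cont=26.7363 → 28.8138 [stop]  node(6,2) S=99.5657 payoff=12.2743 vs cont=11.8480 → 12.2743 [stop]  node(6,3) S=119.4000 payoff=0.0000 vs cont=2.6129 → 2.6129 [wait]  node(6,4) S=143.1854 payoff=0.0000 vs cont=0.1947 → 0.1947 [wait]  node(6,5) S=171.7091 payoff=0.0000 vs cont=0.0000 → 0.0000 [wait]  node(6,6) S=205.9149 payoff=0.0000 vs cont=0.0000 → 0.0000 [wait]  ⇒ S*(6)=99.5657
t_5: node(5,0) S=75.8173 payoff=36.0227 vs cont=33.9453 → 36.0227 [stop]  node(5,1) S=90.9207 payoff=20.9193 vs cont=18.8419 → 20.9193 [stop]  node(5,2) S=109.0328 payoff=2.8072 vs cont=6.5339 → 6.5339 [wait]  node(5,3) S=130.7530 payoff=0.0000 vs cont=1.1846 → 1.1846 [wait]  node(5,4) S=156.8000 payoff=0.0000 vs cont=0.0800 → 0.0800 [wait]  node(5,5) S=188.0358 payoff=0.0000 vs cont=0.0000 → 0.0000 [wait]  ⇒ S*(5)=90.9207
t_4: node(4,0) S=83.0262 payoff=28.8138 vs cont=26.7363 → 28.8138 [stop]  node(4,1) S=99.5657 payoff=12.2743 vs cont=12.3231 → 12.3231 [wait]  node(4,2) S=119.4000 payoff=0.0000 vs cont=3.3605 → 3.3605 [wait]  node(4,3) S=143.1854 payoff=0.0000 vs cont=0.5324 → 0.5324 [wait]  node(4,4) S=171.7091 payoff=0.0000 vs cont=0.0329 → 0.0329 [wait]  ⇒ S*(4)=83.0262
t_3: node(3,0) S=90.9207 payoff=20.9193 vs cont=18.8697 → 20.9193 [stop]  node(3,1) S=109.0328 payoff=2.8072 vs cont=6.9805 → 6.9805 [wait]  node(3,2) S=130.7530 payoff=0.0000 vs cont=1.6845 → 1.6845 [wait]  node(3,3) S=156.8000 payoff=0.0000 vs cont=0.2375 → 0.2375 [wait]  ⇒ S*(3)=90.9207
t_2: node(2,0) S=99.5657 payoff=12.2743 vs cont=12.5779 → 12.5779 [wait]  node(2,1) S=119.4000 payoff=0.0000 vs cont=3.8292 → 3.8292 [wait]  node(2,2) S=143.1854 payoff=0.0000 vs cont=0.8276 → 0.8276 [wait]  ⇒ S*(2)=-
t_1: node(1,0) S=109.0328 payoff=2.8072 vs cont=7.3527 → 7.3527 [wait]  node(1,1) S=130.7530 payoff=0.0000 vs cont=2.0455 → 2.0455 [wait]  ⇒ S*(1)=-
t_0: node(0,0) S=119.4000 payoff=0.0000 vs cont=4.1881 → 4.1881 [wait]  ⇒ S*(0)=-

price = 4.1881
boundary = - - - 90.9207 83.0262 90.9207 99.5657 90.9207 99.5657
tree:
4.1881
7.3527 2.0455
12.5779 3.8292 0.8276
20.9193 6.9805 1.6845 0.2375
28.8138 12.3231 3.3605 0.5324 0.0329
36.0227 20.9193 6.5339 1.1846 0.0800 0.0000
42.6058 28.8138 12.2743 2.6129 0.1947 0.0000 0.0000
48.6172 36.0227 20.9193 5.7012 0.4739 0.0000 0.0000 0.0000
54.1067 42.6058 28.8138 12.2743 1.1534 0.0000 0.0000 0.0000 0.0000
59.1196 48.6172 36.0227 20.9193 2.8072 0.0000 0.0000 0.0000 0.0000 0.0000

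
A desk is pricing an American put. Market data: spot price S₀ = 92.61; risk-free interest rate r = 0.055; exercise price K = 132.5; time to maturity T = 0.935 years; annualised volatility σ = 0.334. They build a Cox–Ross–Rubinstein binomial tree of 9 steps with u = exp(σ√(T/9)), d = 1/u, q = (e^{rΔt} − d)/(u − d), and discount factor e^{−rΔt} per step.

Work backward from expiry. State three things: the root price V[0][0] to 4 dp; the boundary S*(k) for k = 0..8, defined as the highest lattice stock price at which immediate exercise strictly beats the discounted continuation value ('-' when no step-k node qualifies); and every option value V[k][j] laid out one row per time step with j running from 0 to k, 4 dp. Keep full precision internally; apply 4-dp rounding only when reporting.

price = 39.8900
boundary = 92.6100 83.1580 92.6100 83.1580 92.6100 83.1580 92.6100 103.1363 114.8590
tree:
39.8900
49.3420 30.8204
57.8292 39.8900 22.0924
65.4503 49.3420 30.2193 14.2083
72.2935 57.8292 39.8900 20.8825 7.6884
78.4383 65.4503 49.3420 29.5478 12.4455 3.0134
83.9559 72.2935 57.8292 39.8900 19.5309 5.4935 0.5646
88.9104 78.4383 65.4503 49.3420 29.3637 9.9093 1.1349 0.0000
93.3593 83.9559 72.2935 57.8292 39.8900 17.6410 2.2813 0.0000 0.0000
97.3541 88.9104 78.4383 65.4503 49.3420 29.3637 4.5858 0.0000 0.0000 0.0000

params: Δt=0.10389 u=1.11366 d=0.89794 q=0.49968 e^(-rΔt)=0.99430
t_9 payoffs: 97.3541 88.9104 78.4383 65.4503 49.3420 29.3637 4.5858 0.0000 0.0000 0.0000
t_8: node(8,0) S=39.1407 payoff=93.3593 vs cont=92.6043 → 93.3593 [stop]  node(8,1) S=48.5441 payoff=83.9559 vs cont=83.2010 → 83.9559 [stop]  node(8,2) S=60.2065 payoff=72.2935 vs cont=71.5386 → 72.2935 [stop]  node(8,3) S=74.6708 payoff=57.8292 vs cont=57.0743 → 57.8292 [stop]  node(8,4) S=92.6100 payoff=39.8900 vs cont=39.1351 → 39.8900 [stop]  node(8,5) S=114.8590 payoff=17.6410 vs cont=16.8860 → 17.6410 [stop]  node(8,6) S=142.4533 payoff=0.0000 vs cont=2.2813 → 2.2813 [wait]  node(8,7) S=176.6769 payoff=0.0000 vs cont=0.0000 → 0.0000 [wait]  node(8,8) S=219.1225 payoff=0.0000 vs cont=0.0000 → 0.0000 [wait]  ⇒ S*(8)=114.8590
t_7: node(7,0) S=43.5896 payoff=88.9104 vs cont=88.1555 → 88.9104 [stop]  node(7,1) S=54.0617 payoff=78.4383 vs cont=77.6834 → 78.4383 [stop]  node(7,2) S=67.0497 payoff=65.4503 vs cont=64.6953 → 65.4503 [stop]  node(7,3) S=83.1580 payoff=49.3420 vs cont=48.5870 → 49.3420 [stop]  node(7,4) S=103.1363 payoff=29.3637 vs cont=28.6088 → 29.3637 [stop]  node(7,5) S=127.9142 payoff=4.5858 vs cont=9.9093 → 9.9093 [wait]  node(7,6) S=158.6449 payoff=0.0000 vs cont=1.1349 → 1.1349 [wait]  node(7,7) S=196.7584 payoff=0.0000 vs cont=0.0000 → 0.0000 [wait]  ⇒ S*(7)=103.1363
t_6: node(6,0) S=48.5441 payoff=83.9559 vs cont=83.2010 → 83.9559 [stop]  node(6,1) S=60.2065 payoff=72.2935 vs cont=71.5386 → 72.2935 [stop]  node(6,2) S=74.6708 payoff=57.8292 vs cont=57.0743 → 57.8292 [stop]  node(6,3) S=92.6100 payoff=39.8900 vs cont=39.1351 → 39.8900 [stop]  node(6,4) S=114.8590 payoff=17.6410 vs cont=19.5309 → 19.5309 [wait]  node(6,5) S=142.4533 payoff=0.0000 vs cont=5.4935 → 5.4935 [wait]  node(6,6) S=176.6769 payoff=0.0000 vs cont=0.5646 → 0.5646 [wait]  ⇒ S*(6)=92.6100
t_5: node(5,0) S=54.0617 payoff=78.4383 vs cont=77.6834 → 78.4383 [stop]  node(5,1) S=67.0497 payoff=65.4503 vs cont=64.6953 → 65.4503 [stop]  node(5,2) S=83.1580 payoff=49.3420 vs cont=48.5870 → 49.3420 [stop]  node(5,3) S=103.1363 payoff=29.3637 vs cont=29.5478 → 29.5478 [wait]  node(5,4) S=127.9142 payoff=4.5858 vs cont=12.4455 → 12.4455 [wait]  node(5,5) S=158.6449 payoff=0.0000 vs cont=3.0134 → 3.0134 [wait]  ⇒ S*(5)=83.1580
t_4: node(4,0) S=60.2065 payoff=72.2935 vs cont=71.5386 → 72.2935 [stop]  node(4,1) S=74.6708 payoff=57.8292 vs cont=57.0743 → 57.8292 [stop]  node(4,2) S=92.6100 payoff=39.8900 vs cont=39.2265 → 39.8900 [stop]  node(4,3) S=114.8590 payoff=17.6410 vs cont=20.8825 → 20.8825 [wait]  node(4,4) S=142.4533 payoff=0.0000 vs cont=7.6884 → 7.6884 [wait]  ⇒ S*(4)=92.6100
t_3: node(3,0) S=67.0497 payoff=65.4503 vs cont=64.6953 → 65.4503 [stop]  node(3,1) S=83.1580 payoff=49.3420 vs cont=48.5870 → 49.3420 [stop]  node(3,2) S=103.1363 payoff=29.3637 vs cont=30.2193 → 30.2193 [wait]  node(3,3) S=127.9142 payoff=4.5858 vs cont=14.2083 → 14.2083 [wait]  ⇒ S*(3)=83.1580
t_2: node(2,0) S=74.6708 payoff=57.8292 vs cont=57.0743 → 57.8292 [stop]  node(2,1) S=92.6100 payoff=39.8900 vs cont=39.5601 → 39.8900 [stop]  node(2,2) S=114.8590 payoff=17.6410 vs cont=22.0924 → 22.0924 [wait]  ⇒ S*(2)=92.6100
t_1: node(1,0) S=83.1580 payoff=49.3420 vs cont=48.5870 → 49.3420 [stop]  node(1,1) S=103.1363 payoff=29.3637 vs cont=30.8204 → 30.8204 [wait]  ⇒ S*(1)=83.1580
t_0: node(0,0) S=92.6100 payoff=39.8900 vs cont=39.8588 → 39.8900 [stop]  ⇒ S*(0)=92.6100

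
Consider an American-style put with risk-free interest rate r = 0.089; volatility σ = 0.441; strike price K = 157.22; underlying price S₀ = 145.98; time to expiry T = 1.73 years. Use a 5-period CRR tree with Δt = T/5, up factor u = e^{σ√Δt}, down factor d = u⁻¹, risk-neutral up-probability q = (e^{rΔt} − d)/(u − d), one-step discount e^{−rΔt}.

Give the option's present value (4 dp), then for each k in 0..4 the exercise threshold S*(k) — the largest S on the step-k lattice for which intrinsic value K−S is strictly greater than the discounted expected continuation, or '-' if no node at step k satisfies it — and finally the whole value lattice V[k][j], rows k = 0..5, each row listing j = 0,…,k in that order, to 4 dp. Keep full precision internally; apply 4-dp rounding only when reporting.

params: Δt=0.34600 u=1.29616 d=0.77151 q=0.49512 e^(-rΔt)=0.96968
t_5 payoffs: 117.3171 90.1821 44.5948 0.0000 0.0000 0.0000
t_4: node(4,0) S=51.7205 payoff=105.4995 vs cont=100.7319 → 105.4995 [stop]  node(4,1) S=86.8916 payoff=70.3284 vs cont=65.5607 → 70.3284 [stop]  node(4,2) S=145.9800 payoff=11.2400 vs cont=21.8323 → 21.8323 [wait]  node(4,3) S=245.2499 payoff=0.0000 vs cont=0.0000 → 0.0000 [wait]  node(4,4) S=412.0256 payoff=0.0000 vs cont=0.0000 → 0.0000 [wait]  ⇒ S*(4)=86.8916
t_3: node(3,0) S=67.0379 payoff=90.1821 vs cont=85.4145 → 90.1821 [stop]  node(3,1) S=112.6252 payoff=44.5948 vs cont=44.9126 → 44.9126 [wait]  node(3,2) S=189.2130 payoff=0.0000 vs cont=10.6885 → 10.6885 [wait]  node(3,3) S=317.8824 payoff=0.0000 vs cont=0.0000 → 0.0000 [wait]  ⇒ S*(3)=67.0379
t_2: node(2,0) S=86.8916 payoff=70.3284 vs cont=65.7133 → 70.3284 [stop]  node(2,1) S=145.9800 payoff=11.2400 vs cont=27.1195 → 27.1195 [wait]  node(2,2) S=245.2499 payoff=0.0000 vs cont=5.2328 → 5.2328 [wait]  ⇒ S*(2)=86.8916
t_1: node(1,0) S=112.6252 payoff=44.5948 vs cont=47.4509 → 47.4509 [wait]  node(1,1) S=189.2130 payoff=0.0000 vs cont=15.7892 → 15.7892 [wait]  ⇒ S*(1)=-
t_0: node(0,0) S=145.9800 payoff=11.2400 vs cont=30.8111 → 30.8111 [wait]  ⇒ S*(0)=-

price = 30.8111
boundary = - - 86.8916 67.0379 86.8916
tree:
30.8111
47.4509 15.7892
70.3284 27.1195 5.2328
90.1821 44.9126 10.6885 0.0000
105.4995 70.3284 21.8323 0.0000 0.0000
117.3171 90.1821 44.5948 0.0000 0.0000 0.0000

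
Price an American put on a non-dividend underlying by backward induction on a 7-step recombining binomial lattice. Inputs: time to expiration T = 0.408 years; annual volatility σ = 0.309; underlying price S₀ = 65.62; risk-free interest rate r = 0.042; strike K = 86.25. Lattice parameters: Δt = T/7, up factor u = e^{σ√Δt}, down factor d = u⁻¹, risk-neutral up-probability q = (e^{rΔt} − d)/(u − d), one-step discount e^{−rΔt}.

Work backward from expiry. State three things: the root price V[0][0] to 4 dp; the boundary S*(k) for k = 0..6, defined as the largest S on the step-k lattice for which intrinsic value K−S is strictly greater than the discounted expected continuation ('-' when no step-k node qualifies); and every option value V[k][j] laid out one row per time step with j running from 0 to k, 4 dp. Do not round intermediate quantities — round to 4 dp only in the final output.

Δt=0.05829, u=1.07745, d=0.92811, q=0.49777, disc=e^(-rΔt)=0.99755
k=7 terminal: V=max(K-S,0) → 47.3233 41.0598 33.7885 25.3471 15.5475 4.1711 0.0000 0.0000
k=6: j=0 S=41.9417 intr=44.3083 cont=44.0975 V=44.3083[EX]; j=1 S=48.6903 intr=37.5597 cont=37.3488 V=37.5597[EX]; j=2 S=56.5248 intr=29.7252 cont=29.5143 V=29.7252[EX]; j=3 S=65.6200 intr=20.6300 cont=20.4191 V=20.6300[EX]; j=4 S=76.1786 intr=10.0714 cont=9.8605 V=10.0714[EX]; j=5 S=88.4362 intr=0.0000 cont=2.0897 V=2.0897[hold]; j=6 S=102.6660 intr=0.0000 cont=0.0000 V=0.0000[hold]  S*(6)=76.1786
k=5: j=0 S=45.1902 intr=41.0598 cont=40.8489 V=41.0598[EX]; j=1 S=52.4615 intr=33.7885 cont=33.5776 V=33.7885[EX]; j=2 S=60.9029 intr=25.3471 cont=25.1362 V=25.3471[EX]; j=3 S=70.7025 intr=15.5475 cont=15.3366 V=15.5475[EX]; j=4 S=82.0789 intr=4.1711 cont=6.0834 V=6.0834[hold]; j=5 S=95.2858 intr=0.0000 cont=1.0470 V=1.0470[hold]  S*(5)=70.7025
k=4: j=0 S=48.6903 intr=37.5597 cont=37.3488 V=37.5597[EX]; j=1 S=56.5248 intr=29.7252 cont=29.5143 V=29.7252[EX]; j=2 S=65.6200 intr=20.6300 cont=20.4191 V=20.6300[EX]; j=3 S=76.1786 intr=10.0714 cont=10.8101 V=10.8101[hold]; j=4 S=88.4362 intr=0.0000 cont=3.5677 V=3.5677[hold]  S*(4)=65.6200
k=3: j=0 S=52.4615 intr=33.7885 cont=33.5776 V=33.7885[EX]; j=1 S=60.9029 intr=25.3471 cont=25.1362 V=25.3471[EX]; j=2 S=70.7025 intr=15.5475 cont=15.7034 V=15.7034[hold]; j=3 S=82.0789 intr=4.1711 cont=7.1874 V=7.1874[hold]  S*(3)=60.9029
k=2: j=0 S=56.5248 intr=29.7252 cont=29.5143 V=29.7252[EX]; j=1 S=65.6200 intr=20.6300 cont=20.4965 V=20.6300[EX]; j=2 S=76.1786 intr=10.0714 cont=11.4364 V=11.4364[hold]  S*(2)=65.6200
k=1: j=0 S=60.9029 intr=25.3471 cont=25.1362 V=25.3471[EX]; j=1 S=70.7025 intr=15.5475 cont=16.0144 V=16.0144[hold]  S*(1)=60.9029
k=0: j=0 S=65.6200 intr=20.6300 cont=20.6510 V=20.6510[hold]  S*(0)=-

price = 20.6510
boundary = - 60.9029 65.6200 60.9029 65.6200 70.7025 76.1786
tree:
20.6510
25.3471 16.0144
29.7252 20.6300 11.4364
33.7885 25.3471 15.7034 7.1874
37.5597 29.7252 20.6300 10.8101 3.5677
41.0598 33.7885 25.3471 15.5475 6.0834 1.0470
44.3083 37.5597 29.7252 20.6300 10.0714 2.0897 0.0000
47.3233 41.0598 33.7885 25.3471 15.5475 4.1711 0.0000 0.0000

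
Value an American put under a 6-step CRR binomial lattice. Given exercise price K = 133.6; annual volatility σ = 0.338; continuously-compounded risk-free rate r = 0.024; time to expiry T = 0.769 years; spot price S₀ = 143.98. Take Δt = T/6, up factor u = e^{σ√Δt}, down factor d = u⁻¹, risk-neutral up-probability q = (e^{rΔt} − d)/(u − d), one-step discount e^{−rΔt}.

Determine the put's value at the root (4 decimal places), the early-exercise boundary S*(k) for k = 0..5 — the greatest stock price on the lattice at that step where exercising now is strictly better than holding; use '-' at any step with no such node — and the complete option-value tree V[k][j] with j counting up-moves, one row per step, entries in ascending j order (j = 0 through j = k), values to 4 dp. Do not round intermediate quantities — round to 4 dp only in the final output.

Δt=0.12817, u=1.12863, d=0.88603, q=0.48248, disc=e^(-rΔt)=0.99693
k=6 terminal: V=max(K-S,0) → 63.9388 44.8651 20.5688 0.0000 0.0000 0.0000 0.0000
k=5: j=0 S=78.6217 intr=54.9783 cont=54.5679 V=54.9783[EX]; j=1 S=100.1490 intr=33.4510 cont=33.0407 V=33.4510[EX]; j=2 S=127.5705 intr=6.0295 cont=10.6120 V=10.6120[hold]; j=3 S=162.5003 intr=0.0000 cont=0.0000 V=0.0000[hold]; j=4 S=206.9941 intr=0.0000 cont=0.0000 V=0.0000[hold]; j=5 S=263.6706 intr=0.0000 cont=0.0000 V=0.0000[hold]  S*(5)=100.1490
k=4: j=0 S=88.7349 intr=44.8651 cont=44.4548 V=44.8651[EX]; j=1 S=113.0312 intr=20.5688 cont=22.3627 V=22.3627[hold]; j=2 S=143.9800 intr=0.0000 cont=5.4750 V=5.4750[hold]; j=3 S=183.4028 intr=0.0000 cont=0.0000 V=0.0000[hold]; j=4 S=233.6199 intr=0.0000 cont=0.0000 V=0.0000[hold]  S*(4)=88.7349
k=3: j=0 S=100.1490 intr=33.4510 cont=33.9036 V=33.9036[hold]; j=1 S=127.5705 intr=6.0295 cont=14.1710 V=14.1710[hold]; j=2 S=162.5003 intr=0.0000 cont=2.8247 V=2.8247[hold]; j=3 S=206.9941 intr=0.0000 cont=0.0000 V=0.0000[hold]  S*(3)=-
k=2: j=0 S=113.0312 intr=20.5688 cont=24.3080 V=24.3080[hold]; j=1 S=143.9800 intr=0.0000 cont=8.6699 V=8.6699[hold]; j=2 S=183.4028 intr=0.0000 cont=1.4573 V=1.4573[hold]  S*(2)=-
k=1: j=0 S=127.5705 intr=6.0295 cont=16.7114 V=16.7114[hold]; j=1 S=162.5003 intr=0.0000 cont=5.1740 V=5.1740[hold]  S*(1)=-
k=0: j=0 S=143.9800 intr=0.0000 cont=11.1105 V=11.1105[hold]  S*(0)=-

price = 11.1105
boundary = - - - - 88.7349 100.1490
tree:
11.1105
16.7114 5.1740
24.3080 8.6699 1.4573
33.9036 14.1710 2.8247 0.0000
44.8651 22.3627 5.4750 0.0000 0.0000
54.9783 33.4510 10.6120 0.0000 0.0000 0.0000
63.9388 44.8651 20.5688 0.0000 0.0000 0.0000 0.0000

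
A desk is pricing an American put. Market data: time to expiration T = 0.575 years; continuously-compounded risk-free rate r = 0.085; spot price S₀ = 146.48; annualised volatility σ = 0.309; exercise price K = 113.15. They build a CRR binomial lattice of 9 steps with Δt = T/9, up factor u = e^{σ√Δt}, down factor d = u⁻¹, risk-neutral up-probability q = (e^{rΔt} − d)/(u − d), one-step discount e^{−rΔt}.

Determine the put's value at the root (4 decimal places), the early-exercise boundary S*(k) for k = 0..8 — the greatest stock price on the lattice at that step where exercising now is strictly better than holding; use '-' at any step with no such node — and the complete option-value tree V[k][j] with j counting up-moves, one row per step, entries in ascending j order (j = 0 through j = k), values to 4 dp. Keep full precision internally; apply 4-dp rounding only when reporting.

params: Δt=0.06389 u=1.08123 d=0.92487 q=0.51531 e^(-rΔt)=0.99458
t_9 payoffs: 40.6232 28.3612 14.0261 0.0000 0.0000 0.0000 0.0000 0.0000 0.0000 0.0000
t_8: node(8,0) S=78.4185 payoff=34.7315 vs cont=34.1187 → 34.7315 [stop]  node(8,1) S=91.6766 payoff=21.4734 vs cont=20.8606 → 21.4734 [stop]  node(8,2) S=107.1762 payoff=5.9738 vs cont=6.7615 → 6.7615 [wait]  node(8,3) S=125.2963 payoff=0.0000 vs cont=0.0000 → 0.0000 [wait]  node(8,4) S=146.4800 payoff=0.0000 vs cont=0.0000 → 0.0000 [wait]  node(8,5) S=171.2451 payoff=0.0000 vs cont=0.0000 → 0.0000 [wait]  node(8,6) S=200.1973 payoff=0.0000 vs cont=0.0000 → 0.0000 [wait]  node(8,7) S=234.0443 payoff=0.0000 vs cont=0.0000 → 0.0000 [wait]  node(8,8) S=273.6139 payoff=0.0000 vs cont=0.0000 → 0.0000 [wait]  ⇒ S*(8)=91.6766
t_7: node(7,0) S=84.7888 payoff=28.3612 vs cont=27.7484 → 28.3612 [stop]  node(7,1) S=99.1239 payoff=14.0261 vs cont=13.8170 → 14.0261 [stop]  node(7,2) S=115.8827 payoff=0.0000 vs cont=3.2595 → 3.2595 [wait]  node(7,3) S=135.4748 payoff=0.0000 vs cont=0.0000 → 0.0000 [wait]  node(7,4) S=158.3793 payoff=0.0000 vs cont=0.0000 → 0.0000 [wait]  node(7,5) S=185.1562 payoff=0.0000 vs cont=0.0000 → 0.0000 [wait]  node(7,6) S=216.4603 payoff=0.0000 vs cont=0.0000 → 0.0000 [wait]  node(7,7) S=253.0569 payoff=0.0000 vs cont=0.0000 → 0.0000 [wait]  ⇒ S*(7)=99.1239
t_6: node(6,0) S=91.6766 payoff=21.4734 vs cont=20.8606 → 21.4734 [stop]  node(6,1) S=107.1762 payoff=5.9738 vs cont=8.4321 → 8.4321 [wait]  node(6,2) S=125.2963 payoff=0.0000 vs cont=1.5713 → 1.5713 [wait]  node(6,3) S=146.4800 payoff=0.0000 vs cont=0.0000 → 0.0000 [wait]  node(6,4) S=171.2451 payoff=0.0000 vs cont=0.0000 → 0.0000 [wait]  node(6,5) S=200.1973 payoff=0.0000 vs cont=0.0000 → 0.0000 [wait]  node(6,6) S=234.0443 payoff=0.0000 vs cont=0.0000 → 0.0000 [wait]  ⇒ S*(6)=91.6766
t_5: node(5,0) S=99.1239 payoff=14.0261 vs cont=14.6732 → 14.6732 [wait]  node(5,1) S=115.8827 payoff=0.0000 vs cont=4.8701 → 4.8701 [wait]  node(5,2) S=135.4748 payoff=0.0000 vs cont=0.7575 → 0.7575 [wait]  node(5,3) S=158.3793 payoff=0.0000 vs cont=0.0000 → 0.0000 [wait]  node(5,4) S=185.1562 payoff=0.0000 vs cont=0.0000 → 0.0000 [wait]  node(5,5) S=216.4603 payoff=0.0000 vs cont=0.0000 → 0.0000 [wait]  ⇒ S*(5)=-
t_4: node(4,0) S=107.1762 payoff=5.9738 vs cont=9.5695 → 9.5695 [wait]  node(4,1) S=125.2963 payoff=0.0000 vs cont=2.7359 → 2.7359 [wait]  node(4,2) S=146.4800 payoff=0.0000 vs cont=0.3652 → 0.3652 [wait]  node(4,3) S=171.2451 payoff=0.0000 vs cont=0.0000 → 0.0000 [wait]  node(4,4) S=200.1973 payoff=0.0000 vs cont=0.0000 → 0.0000 [wait]  ⇒ S*(4)=-
t_3: node(3,0) S=115.8827 payoff=0.0000 vs cont=6.0153 → 6.0153 [wait]  node(3,1) S=135.4748 payoff=0.0000 vs cont=1.5061 → 1.5061 [wait]  node(3,2) S=158.3793 payoff=0.0000 vs cont=0.1760 → 0.1760 [wait]  node(3,3) S=185.1562 payoff=0.0000 vs cont=0.0000 → 0.0000 [wait]  ⇒ S*(3)=-
t_2: node(2,0) S=125.2963 payoff=0.0000 vs cont=3.6717 → 3.6717 [wait]  node(2,1) S=146.4800 payoff=0.0000 vs cont=0.8162 → 0.8162 [wait]  node(2,2) S=171.2451 payoff=0.0000 vs cont=0.0849 → 0.0849 [wait]  ⇒ S*(2)=-
t_1: node(1,0) S=135.4748 payoff=0.0000 vs cont=2.1883 → 2.1883 [wait]  node(1,1) S=158.3793 payoff=0.0000 vs cont=0.4370 → 0.4370 [wait]  ⇒ S*(1)=-
t_0: node(0,0) S=146.4800 payoff=0.0000 vs cont=1.2789 → 1.2789 [wait]  ⇒ S*(0)=-

price = 1.2789
boundary = - - - - - - 91.6766 99.1239 91.6766
tree:
1.2789
2.1883 0.4370
3.6717 0.8162 0.0849
6.0153 1.5061 0.1760 0.0000
9.5695 2.7359 0.3652 0.0000 0.0000
14.6732 4.8701 0.7575 0.0000 0.0000 0.0000
21.4734 8.4321 1.5713 0.0000 0.0000 0.0000 0.0000
28.3612 14.0261 3.2595 0.0000 0.0000 0.0000 0.0000 0.0000
34.7315 21.4734 6.7615 0.0000 0.0000 0.0000 0.0000 0.0000 0.0000
40.6232 28.3612 14.0261 0.0000 0.0000 0.0000 0.0000 0.0000 0.0000 0.0000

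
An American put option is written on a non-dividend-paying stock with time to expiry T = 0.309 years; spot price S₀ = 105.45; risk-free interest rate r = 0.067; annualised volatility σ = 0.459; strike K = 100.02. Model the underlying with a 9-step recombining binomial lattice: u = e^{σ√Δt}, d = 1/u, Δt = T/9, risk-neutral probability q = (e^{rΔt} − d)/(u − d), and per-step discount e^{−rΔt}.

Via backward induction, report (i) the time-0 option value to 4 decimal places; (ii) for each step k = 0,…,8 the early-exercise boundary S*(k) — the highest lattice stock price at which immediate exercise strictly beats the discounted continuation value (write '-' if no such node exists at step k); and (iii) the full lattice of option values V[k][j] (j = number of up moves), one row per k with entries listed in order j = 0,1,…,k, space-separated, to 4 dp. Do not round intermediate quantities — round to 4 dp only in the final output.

price = 7.2555
boundary = - - - - 75.0414 68.9230 75.0414 81.7029 88.9557
tree:
7.2555
10.3412 4.1069
14.3395 6.2658 1.8995
19.2671 9.3243 3.1405 0.6285
24.9786 13.4663 5.0960 1.1383 0.1057
31.0970 18.7524 8.0773 2.0449 0.2086 0.0000
36.7165 24.9786 12.4185 3.6376 0.4117 0.0000 0.0000
41.8778 31.0970 18.3171 6.3928 0.8128 0.0000 0.0000 0.0000
46.6183 36.7165 24.9786 11.0643 1.6046 0.0000 0.0000 0.0000 0.0000
50.9723 41.8778 31.0970 18.3171 3.1677 0.0000 0.0000 0.0000 0.0000 0.0000

Δt=0.03433, u=1.08877, d=0.91847, q=0.49227, disc=e^(-rΔt)=0.99770
k=9 terminal: V=max(K-S,0) → 50.9723 41.8778 31.0970 18.3171 3.1677 0.0000 0.0000 0.0000 0.0000 0.0000
k=8: j=0 S=53.4017 intr=46.6183 cont=46.3885 V=46.6183[EX]; j=1 S=63.3035 intr=36.7165 cont=36.4866 V=36.7165[EX]; j=2 S=75.0414 intr=24.9786 cont=24.7488 V=24.9786[EX]; j=3 S=88.9557 intr=11.0643 cont=10.8345 V=11.0643[EX]; j=4 S=105.4500 intr=0.0000 cont=1.6046 V=1.6046[hold]; j=5 S=125.0027 intr=0.0000 cont=0.0000 V=0.0000[hold]; j=6 S=148.1809 intr=0.0000 cont=0.0000 V=0.0000[hold]; j=7 S=175.6569 intr=0.0000 cont=0.0000 V=0.0000[hold]; j=8 S=208.2275 intr=0.0000 cont=0.0000 V=0.0000[hold]  S*(8)=88.9557
k=7: j=0 S=58.1422 intr=41.8778 cont=41.6480 V=41.8778[EX]; j=1 S=68.9230 intr=31.0970 cont=30.8671 V=31.0970[EX]; j=2 S=81.7029 intr=18.3171 cont=18.0873 V=18.3171[EX]; j=3 S=96.8523 intr=3.1677 cont=6.3928 V=6.3928[hold]; j=4 S=114.8109 intr=0.0000 cont=0.8128 V=0.8128[hold]; j=5 S=136.0993 intr=0.0000 cont=0.0000 V=0.0000[hold]; j=6 S=161.3351 intr=0.0000 cont=0.0000 V=0.0000[hold]; j=7 S=191.2501 intr=0.0000 cont=0.0000 V=0.0000[hold]  S*(7)=81.7029
k=6: j=0 S=63.3035 intr=36.7165 cont=36.4866 V=36.7165[EX]; j=1 S=75.0414 intr=24.9786 cont=24.7488 V=24.9786[EX]; j=2 S=88.9557 intr=11.0643 cont=12.4185 V=12.4185[hold]; j=3 S=105.4500 intr=0.0000 cont=3.6376 V=3.6376[hold]; j=4 S=125.0027 intr=0.0000 cont=0.4117 V=0.4117[hold]; j=5 S=148.1809 intr=0.0000 cont=0.0000 V=0.0000[hold]; j=6 S=175.6569 intr=0.0000 cont=0.0000 V=0.0000[hold]  S*(6)=75.0414
k=5: j=0 S=68.9230 intr=31.0970 cont=30.8671 V=31.0970[EX]; j=1 S=81.7029 intr=18.3171 cont=18.7524 V=18.7524[hold]; j=2 S=96.8523 intr=3.1677 cont=8.0773 V=8.0773[hold]; j=3 S=114.8109 intr=0.0000 cont=2.0449 V=2.0449[hold]; j=4 S=136.0993 intr=0.0000 cont=0.2086 V=0.2086[hold]; j=5 S=161.3351 intr=0.0000 cont=0.0000 V=0.0000[hold]  S*(5)=68.9230
k=4: j=0 S=75.0414 intr=24.9786 cont=24.9626 V=24.9786[EX]; j=1 S=88.9557 intr=11.0643 cont=13.4663 V=13.4663[hold]; j=2 S=105.4500 intr=0.0000 cont=5.0960 V=5.0960[hold]; j=3 S=125.0027 intr=0.0000 cont=1.1383 V=1.1383[hold]; j=4 S=148.1809 intr=0.0000 cont=0.1057 V=0.1057[hold]  S*(4)=75.0414
k=3: j=0 S=81.7029 intr=18.3171 cont=19.2671 V=19.2671[hold]; j=1 S=96.8523 intr=3.1677 cont=9.3243 V=9.3243[hold]; j=2 S=114.8109 intr=0.0000 cont=3.1405 V=3.1405[hold]; j=3 S=136.0993 intr=0.0000 cont=0.6285 V=0.6285[hold]  S*(3)=-
k=2: j=0 S=88.9557 intr=11.0643 cont=14.3395 V=14.3395[hold]; j=1 S=105.4500 intr=0.0000 cont=6.2658 V=6.2658[hold]; j=2 S=125.0027 intr=0.0000 cont=1.8995 V=1.8995[hold]  S*(2)=-
k=1: j=0 S=96.8523 intr=3.1677 cont=10.3412 V=10.3412[hold]; j=1 S=114.8109 intr=0.0000 cont=4.1069 V=4.1069[hold]  S*(1)=-
k=0: j=0 S=105.4500 intr=0.0000 cont=7.2555 V=7.2555[hold]  S*(0)=-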